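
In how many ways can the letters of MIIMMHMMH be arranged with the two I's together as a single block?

Treat the 2 copies of I as a single block. The multiset to arrange is then {II, H, H, M, M, M, M, M}, 8 items in all.
That gives (8)!/(5!·2!) = 168 arrangements.

168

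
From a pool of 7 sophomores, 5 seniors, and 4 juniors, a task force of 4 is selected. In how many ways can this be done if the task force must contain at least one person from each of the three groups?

910

Total 4-person selections from all 16: C(16,4) = 1820.
Subtract selections that omit an entire group: no sophomores → C(9,4) = 126; no seniors → C(11,4) = 330; no juniors → C(12,4) = 495.
Add back selections omitting two groups (i.e. drawn from a single group): C(7,4) + C(5,4) + C(4,4) = 41.
By inclusion–exclusion: 1820 − 951 + 41 = 910.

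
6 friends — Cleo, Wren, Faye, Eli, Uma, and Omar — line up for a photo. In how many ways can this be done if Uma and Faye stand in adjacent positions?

Place the 4 others and the Uma-Faye pair as 5 objects in a line; the pair has 2 internal arrangements.
That gives 2 × 5! = 2 × 120 = 240.

240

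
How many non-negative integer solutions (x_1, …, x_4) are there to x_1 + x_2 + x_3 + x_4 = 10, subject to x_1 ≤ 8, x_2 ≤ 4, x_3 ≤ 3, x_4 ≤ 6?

126

Without the upper bounds there are C(13,3) = 286 ways to split 10 among 4 variables.
Subtract solutions that violate a single cap (substitute x_i' = x_i − (cap_i+1)): x_1 ≥ 9 gives C(4,3) = 4; x_2 ≥ 5 gives C(8,3) = 56; x_3 ≥ 4 gives C(9,3) = 84; x_4 ≥ 7 gives C(6,3) = 20. Together 164.
Add back pairs where two caps are both exceeded: 0 + 0 + 0 + 4 + 0 + 0 = 4.
By inclusion–exclusion the count is 286 − 164 + 4 = 126.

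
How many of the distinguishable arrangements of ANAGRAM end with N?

Fix N in the last position and arrange the remaining 6 letters.
Those 6 letters have A appearing 3 times, giving (6)!/(3!) = 120.

120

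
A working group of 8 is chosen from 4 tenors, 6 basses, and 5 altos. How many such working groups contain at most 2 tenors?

4257

Split by how many tenors are chosen (0 through 2).
Sum: C(4,0)·C(11,8) + C(4,1)·C(11,7) + C(4,2)·C(11,6) = 165 + 1320 + 2772 = 4257.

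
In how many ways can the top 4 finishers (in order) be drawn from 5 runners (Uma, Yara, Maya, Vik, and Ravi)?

This is an ordered selection of 4 from 5: P(5,4).
That gives 5 × 4 × 3 × 2 = 120.

120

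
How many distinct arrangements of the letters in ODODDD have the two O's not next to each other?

10

Total arrangements of ODODDD: 6!/(4!·2!) = 15.
Arrangements with the O's together: treat OO as one letter, giving (5)!/(4!) = 5.
Subtracting, 15 − 5 = 10 arrangements keep the O's apart.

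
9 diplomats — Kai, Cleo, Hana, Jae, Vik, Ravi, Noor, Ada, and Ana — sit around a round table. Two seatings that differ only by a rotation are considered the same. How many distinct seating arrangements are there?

Fix one person's seat to break rotational symmetry; the remaining 8 people can be arranged in (8)! = 40320 ways.

40320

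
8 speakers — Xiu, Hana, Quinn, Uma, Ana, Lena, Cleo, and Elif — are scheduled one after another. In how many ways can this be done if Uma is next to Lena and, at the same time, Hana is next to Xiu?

2880

Treat {Uma,Lena} as one block (2 orders) and {Hana,Xiu} as another (2 orders).
That leaves 6 units to arrange: 2 × 2 × 6! = 4 × 720 = 2880.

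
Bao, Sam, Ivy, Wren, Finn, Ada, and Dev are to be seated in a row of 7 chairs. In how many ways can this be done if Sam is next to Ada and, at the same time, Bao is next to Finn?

Treat {Sam,Ada} as one block (2 orders) and {Bao,Finn} as another (2 orders).
That leaves 5 units to arrange: 2 × 2 × 5! = 4 × 120 = 480.

480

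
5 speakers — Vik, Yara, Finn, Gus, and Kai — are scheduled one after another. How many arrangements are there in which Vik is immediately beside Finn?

Treat {Vik, Finn} as a single unit. There are 4 units to order, and the pair itself can be ordered 2 ways.
That gives 2 × 4! = 2 × 24 = 48.

48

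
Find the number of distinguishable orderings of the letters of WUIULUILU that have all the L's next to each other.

840

Treat the 2 copies of L as a single block. The multiset to arrange is then {LL, I, I, U, U, U, U, W}, 8 items in all.
That gives (8)!/(4!·2!) = 840 arrangements.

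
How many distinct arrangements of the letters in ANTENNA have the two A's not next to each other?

There are 7!/(3!·2!) = 420 arrangements of ANTENNA in total.
Arrangements with the A's together: treat AA as one letter, giving (6)!/(3!) = 120.
Subtracting, 420 − 120 = 300 arrangements keep the A's apart.

300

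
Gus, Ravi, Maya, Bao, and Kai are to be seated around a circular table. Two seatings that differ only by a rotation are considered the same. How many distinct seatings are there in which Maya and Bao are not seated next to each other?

All circular seatings of 5 people number (4)! = 24.
Those with Maya next to Bao: fuse the pair into one unit and seat 4 units around a circle — 2·(3)! = 12.
Subtracting, 24 − 12 = 12.

12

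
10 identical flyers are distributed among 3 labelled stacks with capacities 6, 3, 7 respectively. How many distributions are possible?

Ignoring the caps, the number of non-negative solutions to x_1+…+x_3 = 10 is C(12,2) = 66.
Subtract solutions that violate a single cap (substitute x_i' = x_i − (cap_i+1)): x_1 ≥ 7 gives C(5,2) = 10; x_2 ≥ 4 gives C(8,2) = 28; x_3 ≥ 8 gives C(4,2) = 6. Together 44.
No two caps can be exceeded simultaneously, so the pair terms are all 0.
By inclusion–exclusion the count is 66 − 44 + 0 = 22.

22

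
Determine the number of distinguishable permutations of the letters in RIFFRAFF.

Letter multiplicities in RIFFRAFF: A×1, F×4, I×1, R×2.
Dividing 8! = 40320 by 4!·2! = 48 for the repeated letters gives 840.

840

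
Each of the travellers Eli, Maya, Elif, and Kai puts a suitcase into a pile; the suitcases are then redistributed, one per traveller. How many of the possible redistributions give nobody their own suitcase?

Let Aᵢ be the assignments in which traveller i gets their own suitcase. We want the size of the complement of A₁∪…∪A_4.
By inclusion–exclusion this is Σ_{j=0}^{4} (−1)^j C(4,j)·(4−j)!.
Computing: 24 − 24 + 12 − 4 + 1 = 9.

9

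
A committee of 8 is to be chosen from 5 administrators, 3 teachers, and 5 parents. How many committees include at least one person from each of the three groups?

Unrestricted: C(13,8) = 1287 ways to pick any 8 of the 13.
Selections missing a whole group: no administrators → C(8,8) = 1; no teachers → C(10,8) = 45; no parents → C(8,8) = 1.
Add back selections omitting two groups (i.e. drawn from a single group): C(5,8) + C(3,8) + C(5,8) = 0.
By inclusion–exclusion: 1287 − 47 + 0 = 1240.

1240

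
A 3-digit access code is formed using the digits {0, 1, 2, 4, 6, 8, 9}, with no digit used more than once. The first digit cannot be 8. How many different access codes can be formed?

The first digit has 7−1 = 6 choices (anything except 8).
The remaining 2 digits are filled from the other 6 symbols without repetition: 6 × 5 = 30.
Total: 6 × 30 = 180.

180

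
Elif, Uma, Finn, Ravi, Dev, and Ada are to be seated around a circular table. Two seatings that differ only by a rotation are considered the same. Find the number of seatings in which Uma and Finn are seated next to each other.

48

Glue Uma and Finn into a block (2 internal orders). Seating 5 units around a circle gives (4)! arrangements.
So 2 × (4)! = 2 × 24 = 48.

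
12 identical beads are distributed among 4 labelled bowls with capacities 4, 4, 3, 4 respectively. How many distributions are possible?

Without the upper bounds there are C(15,3) = 455 ways to split 12 among 4 bowls.
Subtract solutions that violate a single cap (substitute x_i' = x_i − (cap_i+1)): x_1 ≥ 5 gives C(10,3) = 120; x_2 ≥ 5 gives C(10,3) = 120; x_3 ≥ 4 gives C(11,3) = 165; x_4 ≥ 5 gives C(10,3) = 120. Together 525.
Add back pairs where two caps are both exceeded: 10 + 20 + 10 + 20 + 10 + 20 = 90.
By inclusion–exclusion the count is 455 − 525 + 90 = 20.

20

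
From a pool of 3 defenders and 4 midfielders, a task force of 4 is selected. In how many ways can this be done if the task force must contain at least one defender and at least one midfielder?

34

Total 4-person selections from all 7: C(7,4) = 35.
Selections missing a whole group: no defenders → C(4,4) = 1; no midfielders → C(3,4) = 0.
Both groups omitted at once is impossible, so 35 − 1 = 34.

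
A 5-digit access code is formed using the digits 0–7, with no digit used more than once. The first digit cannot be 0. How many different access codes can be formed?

The first digit has 8−1 = 7 choices (anything except 0).
The remaining 4 digits are filled from the other 7 symbols without repetition: 7 × 6 × 5 × 4 = 840.
Total: 7 × 840 = 5880.

5880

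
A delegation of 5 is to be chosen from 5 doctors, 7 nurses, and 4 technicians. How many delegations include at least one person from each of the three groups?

3010

Total 5-person selections from all 16: C(16,5) = 4368.
Subtract selections that omit an entire group: no doctors → C(11,5) = 462; no nurses → C(9,5) = 126; no technicians → C(12,5) = 792.
Add back selections omitting two groups (i.e. drawn from a single group): C(5,5) + C(7,5) + C(4,5) = 22.
By inclusion–exclusion: 4368 − 1380 + 22 = 3010.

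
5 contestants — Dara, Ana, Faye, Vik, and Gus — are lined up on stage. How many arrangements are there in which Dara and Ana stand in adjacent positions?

Place the 3 others and the Dara-Ana pair as 4 objects in a line; the pair has 2 internal arrangements.
So the count is 2·(4)! = 48.

48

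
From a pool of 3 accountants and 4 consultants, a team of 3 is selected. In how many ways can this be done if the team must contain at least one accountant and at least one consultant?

With no constraint there are C(7,3) = 35 possible selections.
Subtract selections that omit an entire group: no accountants → C(4,3) = 4; no consultants → C(3,3) = 1.
Both groups omitted at once is impossible, so 35 − 5 = 30.

30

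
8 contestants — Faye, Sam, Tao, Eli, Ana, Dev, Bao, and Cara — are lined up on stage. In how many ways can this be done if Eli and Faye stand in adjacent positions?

Place the 6 others and the Eli-Faye pair as 7 objects in a line; the pair has 2 internal arrangements.
That gives 2 × 7! = 2 × 5040 = 10080.

10080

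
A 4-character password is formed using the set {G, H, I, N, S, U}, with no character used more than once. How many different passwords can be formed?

360

This is a permutation of 4 out of 6: P(6,4) = 6!/2!.
6 × 5 × 4 × 3 = 360.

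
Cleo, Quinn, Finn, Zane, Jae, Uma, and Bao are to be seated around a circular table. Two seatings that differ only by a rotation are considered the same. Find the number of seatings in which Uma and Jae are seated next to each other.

240

Treat {Uma, Jae} as one unit (2 internal orders) and seat the resulting 6 units around the table: (5)! circular arrangements.
So 2 × (5)! = 2 × 120 = 240.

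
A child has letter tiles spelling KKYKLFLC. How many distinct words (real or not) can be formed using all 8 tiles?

3360

KKYKLFLC has 8 letters with K appearing 3 times and L appearing twice.
The number of distinct arrangements is 8!/(3!·2!) = 40320/12 = 3360.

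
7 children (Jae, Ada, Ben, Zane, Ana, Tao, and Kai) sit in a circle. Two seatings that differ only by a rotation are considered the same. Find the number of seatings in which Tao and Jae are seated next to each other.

Glue Tao and Jae into a block (2 internal orders). Seating 6 units around a circle gives (5)! arrangements.
So 2 × (5)! = 2 × 120 = 240.

240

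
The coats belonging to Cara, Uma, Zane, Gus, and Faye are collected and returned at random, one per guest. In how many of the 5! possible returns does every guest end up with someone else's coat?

Let Aᵢ be the assignments in which guest i gets their own coat. We want the size of the complement of A₁∪…∪A_5.
By inclusion–exclusion this is Σ_{j=0}^{5} (−1)^j C(5,j)·(5−j)!.
Computing: 120 − 120 + 60 − 20 + 5 − 1 = 44.

44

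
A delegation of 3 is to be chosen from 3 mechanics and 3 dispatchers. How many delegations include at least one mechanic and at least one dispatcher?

18

Total 3-person selections from all 6: C(6,3) = 20.
Subtract selections that omit an entire group: no mechanics → C(3,3) = 1; no dispatchers → C(3,3) = 1.
Both groups omitted at once is impossible, so 20 − 2 = 18.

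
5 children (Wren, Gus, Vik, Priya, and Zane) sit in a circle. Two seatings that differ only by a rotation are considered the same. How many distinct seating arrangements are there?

Seat Wren anywhere (absorbing the rotational symmetry), then permute the other 4: (4)! = 24.

24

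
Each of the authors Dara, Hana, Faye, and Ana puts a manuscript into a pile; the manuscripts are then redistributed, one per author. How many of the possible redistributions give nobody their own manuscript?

9

Let Aᵢ be the assignments in which author i gets their own manuscript. We want the size of the complement of A₁∪…∪A_4.
By inclusion–exclusion this is Σ_{j=0}^{4} (−1)^j C(4,j)·(4−j)!.
Computing: 24 − 24 + 12 − 4 + 1 = 9.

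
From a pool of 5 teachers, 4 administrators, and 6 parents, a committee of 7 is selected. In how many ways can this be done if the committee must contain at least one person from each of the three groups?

5949

Unrestricted: C(15,7) = 6435 ways to pick any 7 of the 15.
Selections missing a whole group: no teachers → C(10,7) = 120; no administrators → C(11,7) = 330; no parents → C(9,7) = 36.
Add back selections omitting two groups (i.e. drawn from a single group): C(5,7) + C(4,7) + C(6,7) = 0.
By inclusion–exclusion: 6435 − 486 + 0 = 5949.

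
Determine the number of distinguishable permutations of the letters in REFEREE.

The 7 letters of REFEREE have repeats: E appearing 4 times and R appearing twice.
So there are 7! / (4!·2!) = 105 distinguishable arrangements.

105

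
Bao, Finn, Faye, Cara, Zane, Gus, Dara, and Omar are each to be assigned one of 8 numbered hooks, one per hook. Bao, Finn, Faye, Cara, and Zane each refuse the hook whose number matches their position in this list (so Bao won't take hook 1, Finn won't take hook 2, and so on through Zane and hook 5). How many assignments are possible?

21234

Let Aᵢ (for 1 ≤ i ≤ 5) be the placements that put person i in their forbidden hook. Any j of these fix j positions, leaving (8−j)! ways to fill the rest, and there are C(5,j) ways to pick which j.
By inclusion–exclusion, the number of valid placements is Σ_{j=0}^{5} (−1)^j C(5,j)·(8−j)!.
Computing: 40320 − 25200 + 7200 − 1200 + 120 − 6 = 21234.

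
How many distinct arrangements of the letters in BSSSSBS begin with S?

15

Fix S in the first position and arrange the remaining 6 letters.
Those 6 letters have B appearing twice and S appearing 4 times, giving (6)!/(4!·2!) = 15.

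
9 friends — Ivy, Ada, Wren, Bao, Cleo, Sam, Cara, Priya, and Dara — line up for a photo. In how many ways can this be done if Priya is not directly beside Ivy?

282240

Of the 9! = 362880 arrangements, those with Priya and Ivy adjacent number 2 × 8! = 80640 (treat the pair as a block with 2 internal orders).
So 362880 − 80640 = 282240 arrangements keep them apart.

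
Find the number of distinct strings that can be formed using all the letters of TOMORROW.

TOMORROW has 8 letters with O appearing 3 times and R appearing twice.
Dividing 8! = 40320 by 3!·2! = 12 for the repeated letters gives 3360.

3360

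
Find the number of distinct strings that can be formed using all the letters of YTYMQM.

180

YTYMQM has 6 letters with M appearing twice and Y appearing twice.
The number of distinct arrangements is 6!/(2!·2!) = 720/4 = 180.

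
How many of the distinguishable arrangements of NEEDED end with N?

10

Fix N in the last position and arrange the remaining 5 letters.
Those 5 letters have D appearing twice and E appearing 3 times, giving (5)!/(3!·2!) = 10.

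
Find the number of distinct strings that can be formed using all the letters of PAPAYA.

Letter multiplicities in PAPAYA: A×3, P×2, Y×1.
The number of distinct arrangements is 6!/(3!·2!) = 720/12 = 60.

60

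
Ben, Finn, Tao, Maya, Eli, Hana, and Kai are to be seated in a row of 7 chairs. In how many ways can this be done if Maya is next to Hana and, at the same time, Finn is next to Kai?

Treat {Maya,Hana} as one block (2 orders) and {Finn,Kai} as another (2 orders).
That leaves 5 units to arrange: 2 × 2 × 5! = 4 × 120 = 480.

480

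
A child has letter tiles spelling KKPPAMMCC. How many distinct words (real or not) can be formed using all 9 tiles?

22680

KKPPAMMCC has 9 letters with C appearing twice, K appearing twice, M appearing twice, and P appearing twice.
The number of distinct arrangements is 9!/(2!·2!·2!·2!) = 362880/16 = 22680.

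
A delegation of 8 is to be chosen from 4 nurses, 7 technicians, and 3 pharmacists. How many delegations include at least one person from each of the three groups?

Unrestricted: C(14,8) = 3003 ways to pick any 8 of the 14.
Selections missing a whole group: no nurses → C(10,8) = 45; no technicians → C(7,8) = 0; no pharmacists → C(11,8) = 165.
Add back selections omitting two groups (i.e. drawn from a single group): C(4,8) + C(7,8) + C(3,8) = 0.
By inclusion–exclusion: 3003 − 210 + 0 = 2793.

2793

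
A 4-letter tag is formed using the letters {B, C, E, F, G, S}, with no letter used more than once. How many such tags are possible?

360

This is a permutation of 4 out of 6: P(6,4) = 6!/2!.
That product is 6 × 5 × 4 × 3 = 360.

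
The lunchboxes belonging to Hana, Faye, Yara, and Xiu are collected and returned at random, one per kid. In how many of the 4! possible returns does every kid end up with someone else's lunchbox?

This is the derangement count D_4: permutations of 4 items with no fixed point.
By inclusion–exclusion this is Σ_{j=0}^{4} (−1)^j C(4,j)·(4−j)!.
Computing: 24 − 24 + 12 − 4 + 1 = 9.

9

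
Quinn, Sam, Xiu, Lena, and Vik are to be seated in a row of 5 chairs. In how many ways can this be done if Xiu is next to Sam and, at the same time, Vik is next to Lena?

24

Treat {Xiu,Sam} as one block (2 orders) and {Vik,Lena} as another (2 orders).
That leaves 3 units to arrange: 2 × 2 × 3! = 4 × 6 = 24.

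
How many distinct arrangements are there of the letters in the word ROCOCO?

60

Letter multiplicities in ROCOCO: C×2, O×3, R×1.
So there are 6! / (3!·2!) = 60 distinguishable arrangements.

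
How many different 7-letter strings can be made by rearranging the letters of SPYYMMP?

630

The 7 letters of SPYYMMP have repeats: M appearing twice, P appearing twice, and Y appearing twice.
So there are 7! / (2!·2!·2!) = 630 distinguishable arrangements.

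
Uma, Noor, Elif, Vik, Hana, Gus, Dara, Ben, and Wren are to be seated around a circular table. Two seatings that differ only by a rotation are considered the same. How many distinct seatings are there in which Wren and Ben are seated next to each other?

10080

Glue Wren and Ben into a block (2 internal orders). Seating 8 units around a circle gives (7)! arrangements.
So 2 × (7)! = 2 × 5040 = 10080.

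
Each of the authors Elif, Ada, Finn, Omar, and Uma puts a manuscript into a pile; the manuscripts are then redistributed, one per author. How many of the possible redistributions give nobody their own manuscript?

44

Count assignments avoiding every fixed point. For any j of the 5 authors fixed to their own manuscript, the other 5−j can be arranged in (5−j)! ways.
By inclusion–exclusion this is Σ_{j=0}^{5} (−1)^j C(5,j)·(5−j)!.
Computing: 120 − 120 + 60 − 20 + 5 − 1 = 44.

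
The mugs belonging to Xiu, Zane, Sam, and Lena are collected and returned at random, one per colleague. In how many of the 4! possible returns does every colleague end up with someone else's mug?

This is the derangement count D_4: permutations of 4 items with no fixed point.
By inclusion–exclusion this is Σ_{j=0}^{4} (−1)^j C(4,j)·(4−j)!.
Computing: 24 − 24 + 12 − 4 + 1 = 9.

9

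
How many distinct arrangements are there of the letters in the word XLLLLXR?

The 7 letters of XLLLLXR have repeats: L appearing 4 times and X appearing twice.
The number of distinct arrangements is 7!/(4!·2!) = 5040/48 = 105.

105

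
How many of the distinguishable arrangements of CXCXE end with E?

With the last slot taken by E, it remains to arrange the other 4 letters (CXCX).
Those 4 letters have C appearing twice and X appearing twice, giving (4)!/(2!·2!) = 6.

6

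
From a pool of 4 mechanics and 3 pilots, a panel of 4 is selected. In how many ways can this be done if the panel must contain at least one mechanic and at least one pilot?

With no constraint there are C(7,4) = 35 possible selections.
Selections missing a whole group: no mechanics → C(3,4) = 0; no pilots → C(4,4) = 1.
Both groups omitted at once is impossible, so 35 − 1 = 34.

34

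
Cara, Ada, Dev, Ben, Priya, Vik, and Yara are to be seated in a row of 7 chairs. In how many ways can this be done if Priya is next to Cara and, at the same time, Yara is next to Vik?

Treat {Priya,Cara} as one block (2 orders) and {Yara,Vik} as another (2 orders).
That leaves 5 units to arrange: 2 × 2 × 5! = 4 × 120 = 480.

480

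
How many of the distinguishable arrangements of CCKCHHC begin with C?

60

Fix C in the first position and arrange the remaining 6 letters.
Those 6 letters have C appearing 3 times and H appearing twice, giving (6)!/(3!·2!) = 60.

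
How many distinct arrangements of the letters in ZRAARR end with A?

20

Fix A in the last position and arrange the remaining 5 letters.
Those 5 letters have R appearing 3 times, giving (5)!/(3!) = 20.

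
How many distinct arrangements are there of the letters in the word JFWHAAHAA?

7560

JFWHAAHAA has 9 letters with A appearing 4 times and H appearing twice.
Dividing 9! = 362880 by 4!·2! = 48 for the repeated letters gives 7560.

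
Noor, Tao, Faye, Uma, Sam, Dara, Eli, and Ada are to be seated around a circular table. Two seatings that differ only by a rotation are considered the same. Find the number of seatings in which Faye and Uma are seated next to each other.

Glue Faye and Uma into a block (2 internal orders). Seating 7 units around a circle gives (6)! arrangements.
So 2 × (6)! = 2 × 720 = 1440.

1440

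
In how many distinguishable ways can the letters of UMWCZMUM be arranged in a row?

3360

Letter multiplicities in UMWCZMUM: C×1, M×3, U×2, W×1, Z×1.
The number of distinct arrangements is 8!/(3!·2!) = 40320/12 = 3360.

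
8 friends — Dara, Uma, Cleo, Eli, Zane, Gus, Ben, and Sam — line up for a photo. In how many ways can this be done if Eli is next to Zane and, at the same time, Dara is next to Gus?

Treat {Eli,Zane} as one block (2 orders) and {Dara,Gus} as another (2 orders).
That leaves 6 units to arrange: 2 × 2 × 6! = 4 × 720 = 2880.

2880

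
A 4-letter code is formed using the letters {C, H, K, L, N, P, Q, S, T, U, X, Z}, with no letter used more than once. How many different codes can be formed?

Choose and order 4 of the 12 symbols: the first letter has 12 options, the next 11, then 10, 9.
That product is 12 × 11 × 10 × 9 = 11880.

11880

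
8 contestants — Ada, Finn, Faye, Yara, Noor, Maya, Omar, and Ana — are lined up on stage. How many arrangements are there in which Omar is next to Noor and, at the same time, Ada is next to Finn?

2880

Treat {Omar,Noor} as one block (2 orders) and {Ada,Finn} as another (2 orders).
That leaves 6 units to arrange: 2 × 2 × 6! = 4 × 720 = 2880.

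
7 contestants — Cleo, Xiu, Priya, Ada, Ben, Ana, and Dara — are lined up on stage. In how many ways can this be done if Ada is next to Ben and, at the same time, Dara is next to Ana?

480

Treat {Ada,Ben} as one block (2 orders) and {Dara,Ana} as another (2 orders).
That leaves 5 units to arrange: 2 × 2 × 5! = 4 × 120 = 480.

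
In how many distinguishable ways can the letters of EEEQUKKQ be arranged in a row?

1680

EEEQUKKQ has 8 letters with E appearing 3 times, K appearing twice, and Q appearing twice.
Dividing 8! = 40320 by 3!·2!·2! = 24 for the repeated letters gives 1680.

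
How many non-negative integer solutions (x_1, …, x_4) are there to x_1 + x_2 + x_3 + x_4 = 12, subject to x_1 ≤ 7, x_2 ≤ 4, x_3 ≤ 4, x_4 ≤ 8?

By stars and bars, unrestricted non-negative solutions to x_1+…+x_4 = 12 number C(12+3,3) = 455.
Subtract solutions that violate a single cap (substitute x_i' = x_i − (cap_i+1)): x_1 ≥ 8 gives C(7,3) = 35; x_2 ≥ 5 gives C(10,3) = 120; x_3 ≥ 5 gives C(10,3) = 120; x_4 ≥ 9 gives C(6,3) = 20. Together 295.
Add back pairs where two caps are both exceeded: 0 + 0 + 0 + 10 + 0 + 0 = 10.
By inclusion–exclusion the count is 455 − 295 + 10 = 170.

170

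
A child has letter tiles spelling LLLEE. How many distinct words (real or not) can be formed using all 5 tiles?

The 5 letters of LLLEE have repeats: E appearing twice and L appearing 3 times.
Dividing 5! = 120 by 3!·2! = 12 for the repeated letters gives 10.

10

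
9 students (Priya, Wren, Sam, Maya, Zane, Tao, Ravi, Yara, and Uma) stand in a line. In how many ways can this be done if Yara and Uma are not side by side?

282240

There are 9! = 362880 arrangements in all. If Yara and Uma are adjacent, merging them into one block gives 2·(8)! = 80640 arrangements.
Complementary counting: 362880 − 80640 = 282240.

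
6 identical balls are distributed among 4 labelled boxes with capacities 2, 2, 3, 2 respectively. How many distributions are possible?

Ignoring the caps, the number of non-negative solutions to x_1+…+x_4 = 6 is C(9,3) = 84.
Subtract solutions that violate a single cap (substitute x_i' = x_i − (cap_i+1)): x_1 ≥ 3 gives C(6,3) = 20; x_2 ≥ 3 gives C(6,3) = 20; x_3 ≥ 4 gives C(5,3) = 10; x_4 ≥ 3 gives C(6,3) = 20. Together 70.
Add back pairs where two caps are both exceeded: 1 + 0 + 1 + 0 + 1 + 0 = 3.
By inclusion–exclusion the count is 84 − 70 + 3 = 17.

17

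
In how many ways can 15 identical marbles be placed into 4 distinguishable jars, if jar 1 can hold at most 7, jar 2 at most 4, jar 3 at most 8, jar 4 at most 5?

Without the upper bounds there are C(18,3) = 816 ways to split 15 among 4 jars.
Subtract solutions that violate a single cap (substitute x_i' = x_i − (cap_i+1)): x_1 ≥ 8 gives C(10,3) = 120; x_2 ≥ 5 gives C(13,3) = 286; x_3 ≥ 9 gives C(9,3) = 84; x_4 ≥ 6 gives C(12,3) = 220. Together 710.
Add back pairs where two caps are both exceeded: 10 + 0 + 4 + 4 + 35 + 1 = 54.
By inclusion–exclusion the count is 816 − 710 + 54 = 160.

160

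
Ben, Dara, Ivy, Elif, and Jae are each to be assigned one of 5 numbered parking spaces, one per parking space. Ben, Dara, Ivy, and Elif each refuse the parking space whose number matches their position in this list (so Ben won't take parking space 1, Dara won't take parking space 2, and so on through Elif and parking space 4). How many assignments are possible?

53

Let Aᵢ (for 1 ≤ i ≤ 4) be the placements that put person i in their forbidden parking space. Any j of these fix j positions, leaving (5−j)! ways to fill the rest, and there are C(4,j) ways to pick which j.
By inclusion–exclusion, the number of valid placements is Σ_{j=0}^{4} (−1)^j C(4,j)·(5−j)!.
Computing: 120 − 96 + 36 − 8 + 1 = 53.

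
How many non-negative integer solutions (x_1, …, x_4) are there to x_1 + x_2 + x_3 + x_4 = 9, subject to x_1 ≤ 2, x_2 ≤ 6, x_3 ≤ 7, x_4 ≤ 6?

Without the upper bounds there are C(12,3) = 220 ways to split 9 among 4 variables.
Subtract solutions that violate a single cap (substitute x_i' = x_i − (cap_i+1)): x_1 ≥ 3 gives C(9,3) = 84; x_2 ≥ 7 gives C(5,3) = 10; x_3 ≥ 8 gives C(4,3) = 4; x_4 ≥ 7 gives C(5,3) = 10. Together 108.
No two caps can be exceeded simultaneously, so the pair terms are all 0.
By inclusion–exclusion the count is 220 − 108 + 0 = 112.

112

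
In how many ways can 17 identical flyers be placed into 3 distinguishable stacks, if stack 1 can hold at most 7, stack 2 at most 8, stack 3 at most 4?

6

Without the upper bounds there are C(19,2) = 171 ways to split 17 among 3 stacks.
Subtract solutions that violate a single cap (substitute x_i' = x_i − (cap_i+1)): x_1 ≥ 8 gives C(11,2) = 55; x_2 ≥ 9 gives C(10,2) = 45; x_3 ≥ 5 gives C(14,2) = 91. Together 191.
Add back pairs where two caps are both exceeded: 1 + 15 + 10 = 26.
By inclusion–exclusion the count is 171 − 191 + 26 = 6.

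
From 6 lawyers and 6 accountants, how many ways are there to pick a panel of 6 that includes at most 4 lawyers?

887

Split by how many lawyers are chosen (0 through 4).
Sum: C(6,0)·C(6,6) + C(6,1)·C(6,5) + C(6,2)·C(6,4) + C(6,3)·C(6,3) + C(6,4)·C(6,2) = 1 + 36 + 225 + 400 + 225 = 887.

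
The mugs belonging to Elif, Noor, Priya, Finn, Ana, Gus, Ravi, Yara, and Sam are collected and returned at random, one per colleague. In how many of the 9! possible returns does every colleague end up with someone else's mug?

This is the derangement count D_9: permutations of 9 items with no fixed point.
By inclusion–exclusion this is Σ_{j=0}^{9} (−1)^j C(9,j)·(9−j)!.
Computing: 362880 − 362880 + 181440 − 60480 + 15120 − 3024 + 504 − 72 + 9 − 1 = 133496.

133496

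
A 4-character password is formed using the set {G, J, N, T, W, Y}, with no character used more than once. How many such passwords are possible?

360

Choose and order 4 of the 6 symbols: the first character has 6 options, the next 5, then 4, 3.
6 × 5 × 4 × 3 = 360.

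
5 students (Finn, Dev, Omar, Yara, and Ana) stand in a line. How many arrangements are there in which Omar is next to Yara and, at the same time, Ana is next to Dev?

Treat {Omar,Yara} as one block (2 orders) and {Ana,Dev} as another (2 orders).
That leaves 3 units to arrange: 2 × 2 × 3! = 4 × 6 = 24.

24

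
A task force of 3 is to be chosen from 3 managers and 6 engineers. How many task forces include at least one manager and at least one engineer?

Total 3-person selections from all 9: C(9,3) = 84.
Subtract selections that omit an entire group: no managers → C(6,3) = 20; no engineers → C(3,3) = 1.
Both groups omitted at once is impossible, so 84 − 21 = 63.

63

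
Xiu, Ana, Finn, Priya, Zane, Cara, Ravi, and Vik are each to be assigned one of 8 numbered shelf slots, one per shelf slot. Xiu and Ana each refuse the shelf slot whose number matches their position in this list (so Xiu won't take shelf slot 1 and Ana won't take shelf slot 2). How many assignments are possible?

30960

Let Aᵢ (for i ∈ {1, 2}) be the placements that put person i in their forbidden shelf slot. Any j of these fix j positions, leaving (8−j)! ways to fill the rest, and there are C(2,j) ways to pick which j.
By inclusion–exclusion, the number of valid placements is Σ_{j=0}^{2} (−1)^j C(2,j)·(8−j)!.
Computing: 40320 − 10080 + 720 = 30960.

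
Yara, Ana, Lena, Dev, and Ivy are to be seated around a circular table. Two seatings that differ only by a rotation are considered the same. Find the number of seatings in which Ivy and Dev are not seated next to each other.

12

Without the restriction there are (4)! = 24 seatings.
Those with Ivy next to Dev: fuse the pair into one unit and seat 4 units around a circle — 2·(3)! = 12.
Subtracting, 24 − 12 = 12.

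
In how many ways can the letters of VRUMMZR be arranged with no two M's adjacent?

There are 7!/(2!·2!) = 1260 arrangements of VRUMMZR in total.
Arrangements with the M's together: treat MM as one letter, giving (6)!/(2!) = 360.
Hence 1260 − 360 = 900.

900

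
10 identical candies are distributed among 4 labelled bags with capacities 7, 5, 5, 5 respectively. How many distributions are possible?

By stars and bars, unrestricted non-negative solutions to x_1+…+x_4 = 10 number C(10+3,3) = 286.
Subtract solutions that violate a single cap (substitute x_i' = x_i − (cap_i+1)): x_1 ≥ 8 gives C(5,3) = 10; x_2 ≥ 6 gives C(7,3) = 35; x_3 ≥ 6 gives C(7,3) = 35; x_4 ≥ 6 gives C(7,3) = 35. Together 115.
No two caps can be exceeded simultaneously, so the pair terms are all 0.
By inclusion–exclusion the count is 286 − 115 + 0 = 171.

171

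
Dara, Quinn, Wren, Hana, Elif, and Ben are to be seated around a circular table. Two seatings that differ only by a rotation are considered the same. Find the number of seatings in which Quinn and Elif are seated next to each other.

48

Glue Quinn and Elif into a block (2 internal orders). Seating 5 units around a circle gives (4)! arrangements.
So 2 × (4)! = 2 × 24 = 48.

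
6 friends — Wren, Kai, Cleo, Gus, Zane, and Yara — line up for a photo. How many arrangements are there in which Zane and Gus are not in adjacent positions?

480

There are 6! = 720 arrangements in all. If Zane and Gus are adjacent, merging them into one block gives 2·(5)! = 240 arrangements.
Complementary counting: 720 − 240 = 480.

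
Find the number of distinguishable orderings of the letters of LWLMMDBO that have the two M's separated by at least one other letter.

7560

There are 8!/(2!·2!) = 10080 arrangements of LWLMMDBO in total.
If the two M's are adjacent, glue them into one block, leaving 7 items to arrange: (7)!/(2!) = 2520 ways.
Hence 10080 − 2520 = 7560.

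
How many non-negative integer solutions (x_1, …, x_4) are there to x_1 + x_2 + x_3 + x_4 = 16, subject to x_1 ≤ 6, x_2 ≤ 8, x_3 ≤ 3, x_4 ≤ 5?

Without the upper bounds there are C(19,3) = 969 ways to split 16 among 4 variables.
Subtract solutions that violate a single cap (substitute x_i' = x_i − (cap_i+1)): x_1 ≥ 7 gives C(12,3) = 220; x_2 ≥ 9 gives C(10,3) = 120; x_3 ≥ 4 gives C(15,3) = 455; x_4 ≥ 6 gives C(13,3) = 286. Together 1081.
Add back pairs where two caps are both exceeded: 1 + 56 + 20 + 20 + 4 + 84 = 185.
By inclusion–exclusion the count is 969 − 1081 + 185 = 73.

73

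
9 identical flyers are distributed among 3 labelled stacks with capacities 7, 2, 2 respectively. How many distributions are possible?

By stars and bars, unrestricted non-negative solutions to x_1+…+x_3 = 9 number C(9+2,2) = 55.
Subtract solutions that violate a single cap (substitute x_i' = x_i − (cap_i+1)): x_1 ≥ 8 gives C(3,2) = 3; x_2 ≥ 3 gives C(8,2) = 28; x_3 ≥ 3 gives C(8,2) = 28. Together 59.
Add back pairs where two caps are both exceeded: 0 + 0 + 10 = 10.
By inclusion–exclusion the count is 55 − 59 + 10 = 6.

6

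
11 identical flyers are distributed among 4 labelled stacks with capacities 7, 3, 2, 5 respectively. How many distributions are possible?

53

Without the upper bounds there are C(14,3) = 364 ways to split 11 among 4 stacks.
Subtract solutions that violate a single cap (substitute x_i' = x_i − (cap_i+1)): x_1 ≥ 8 gives C(6,3) = 20; x_2 ≥ 4 gives C(10,3) = 120; x_3 ≥ 3 gives C(11,3) = 165; x_4 ≥ 6 gives C(8,3) = 56. Together 361.
Add back pairs where two caps are both exceeded: 0 + 1 + 0 + 35 + 4 + 10 = 50.
By inclusion–exclusion the count is 364 − 361 + 50 = 53.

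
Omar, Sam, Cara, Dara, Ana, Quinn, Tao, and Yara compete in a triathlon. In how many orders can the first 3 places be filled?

336

This is an ordered selection of 3 from 8: P(8,3).
That gives 8 × 7 × 6 = 336.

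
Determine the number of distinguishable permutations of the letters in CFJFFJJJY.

Letter multiplicities in CFJFFJJJY: C×1, F×3, J×4, Y×1.
The number of distinct arrangements is 9!/(4!·3!) = 362880/144 = 2520.

2520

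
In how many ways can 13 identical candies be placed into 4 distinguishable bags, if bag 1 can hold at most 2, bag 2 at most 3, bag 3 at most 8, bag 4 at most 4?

30

Ignoring the caps, the number of non-negative solutions to x_1+…+x_4 = 13 is C(16,3) = 560.
Subtract solutions that violate a single cap (substitute x_i' = x_i − (cap_i+1)): x_1 ≥ 3 gives C(13,3) = 286; x_2 ≥ 4 gives C(12,3) = 220; x_3 ≥ 9 gives C(7,3) = 35; x_4 ≥ 5 gives C(11,3) = 165. Together 706.
Add back pairs where two caps are both exceeded: 84 + 4 + 56 + 1 + 35 + 0 = 180.
Subtract triples: 0 + 4 + 0 + 0 = 4.
By inclusion–exclusion the count is 560 − 706 + 180 − 4 = 30.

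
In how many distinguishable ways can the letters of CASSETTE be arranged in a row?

The 8 letters of CASSETTE have repeats: E appearing twice, S appearing twice, and T appearing twice.
So there are 8! / (2!·2!·2!) = 5040 distinguishable arrangements.

5040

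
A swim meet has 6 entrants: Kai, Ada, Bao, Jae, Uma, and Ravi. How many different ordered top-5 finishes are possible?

720

There are 6 choices for 1st place, 5 for 2nd, and so on down to 2 for position 5.
That gives 6 × 5 × 4 × 3 × 2 = 720.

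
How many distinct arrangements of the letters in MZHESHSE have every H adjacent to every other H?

1260

Treat the 2 copies of H as a single block. The multiset to arrange is then {HH, E, E, M, S, S, Z}, 7 items in all.
That gives (7)!/(2!·2!) = 1260 arrangements.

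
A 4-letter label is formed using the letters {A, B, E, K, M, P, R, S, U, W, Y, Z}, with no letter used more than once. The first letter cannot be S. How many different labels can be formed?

10890

The first letter has 12−1 = 11 choices (anything except S).
The remaining 3 letters are filled from the other 11 symbols without repetition: 11 × 10 × 9 = 990.
Total: 11 × 990 = 10890.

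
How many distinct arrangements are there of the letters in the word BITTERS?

The 7 letters of BITTERS have repeats: T appearing twice.
So there are 7! / (2!) = 2520 distinguishable arrangements.

2520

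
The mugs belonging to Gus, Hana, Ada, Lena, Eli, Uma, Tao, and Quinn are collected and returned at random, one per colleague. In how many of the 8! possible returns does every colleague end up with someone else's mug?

14833

Count assignments avoiding every fixed point. For any j of the 8 colleagues fixed to their own mug, the other 8−j can be arranged in (8−j)! ways.
By inclusion–exclusion this is Σ_{j=0}^{8} (−1)^j C(8,j)·(8−j)!.
Computing: 40320 − 40320 + 20160 − 6720 + 1680 − 336 + 56 − 8 + 1 = 14833.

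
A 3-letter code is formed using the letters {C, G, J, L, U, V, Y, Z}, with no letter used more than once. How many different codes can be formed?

With no repetition, fill the 3 letters in order: 8 choices, then 7, down to 6.
8 × 7 × 6 = 336.

336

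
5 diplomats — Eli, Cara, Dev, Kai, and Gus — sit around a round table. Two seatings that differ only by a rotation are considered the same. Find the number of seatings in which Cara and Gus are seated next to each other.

12

Glue Cara and Gus into a block (2 internal orders). Seating 4 units around a circle gives (3)! arrangements.
So 2 × (3)! = 2 × 6 = 12.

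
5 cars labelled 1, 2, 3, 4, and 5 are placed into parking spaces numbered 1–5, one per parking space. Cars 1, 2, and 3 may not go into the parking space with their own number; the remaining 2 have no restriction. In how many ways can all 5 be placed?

Let Aᵢ (for i ∈ {1, 2, 3}) be the placements that put car i in its forbidden parking space. Any j of these fix j positions, leaving (5−j)! ways to fill the rest, and there are C(3,j) ways to pick which j.
By inclusion–exclusion, the number of valid placements is Σ_{j=0}^{3} (−1)^j C(3,j)·(5−j)!.
Computing: 120 − 72 + 18 − 2 = 64.

64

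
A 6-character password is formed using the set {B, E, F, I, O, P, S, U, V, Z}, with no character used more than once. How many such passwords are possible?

151200

Choose and order 6 of the 10 symbols: the first character has 10 options, the next 9, and so on down to 5.
That product is 10 × 9 × 8 × 7 × 6 × 5 = 151200.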